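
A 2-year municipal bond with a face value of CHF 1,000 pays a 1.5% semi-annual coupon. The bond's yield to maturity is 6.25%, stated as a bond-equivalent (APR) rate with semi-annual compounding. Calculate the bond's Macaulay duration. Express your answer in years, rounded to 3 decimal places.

1.977 years

Periodic yield y = 0.03125. Discount each cash flow and weight by its period:
  t   CF        PV=CF/(1+0.03125)^t    t·PV
  1         7.50         7.2727         7.2727
  2         7.50         7.0523        14.1047
  3         7.50         6.8386        20.5159
  4     1,007.50       890.8185     3,563.2738
  Σ                    911.9822     3,605.1672
Price P = Σ PV = 911.9822.
Macaulay duration = Σ(t·PV) / P = 3,605.1672 / 911.9822 = 3.95311 half-year periods.
In years: 3.95311 / 2 = 1.97656 years.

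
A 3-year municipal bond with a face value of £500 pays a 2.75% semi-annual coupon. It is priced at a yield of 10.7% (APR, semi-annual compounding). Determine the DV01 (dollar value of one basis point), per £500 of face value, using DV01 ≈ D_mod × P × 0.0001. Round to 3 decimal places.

£0.110

Periodic yield y = 0.0535.
  t   CF        PV=CF/(1+0.0535)^t    t·PV
  1        6.875         6.5259         6.5259
  2        6.875         6.1945        12.3889
  3        6.875         5.8799        17.6397
  4        6.875         5.5813        22.3252
  5        6.875         5.2979        26.4893
  6      506.875       370.7606     2,224.5639
  Σ                    400.2400     2,309.9328
P = 400.2400; D_Mac = 5.77137 half-year periods = 2.88568 yrs; D_mod = 2.73914 yrs.
DV01 ≈ 2.73914 × 400.2400 × 0.0001 = 0.109631.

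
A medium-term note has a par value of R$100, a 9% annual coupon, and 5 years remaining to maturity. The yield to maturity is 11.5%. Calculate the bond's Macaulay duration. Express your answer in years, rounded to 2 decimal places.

4.20 years

Periodic yield y = 0.115. Discount each cash flow and weight by its year:
  t   CF        PV=CF/(1+0.115)^t    t·PV
  1         9.00         8.0717         8.0717
  2         9.00         7.2392        14.4785
  3         9.00         6.4926        19.4778
  4         9.00         5.8229        23.2918
  5       109.00        63.2488       316.2439
  Σ                     90.8753       381.5637
Price P = Σ PV = 90.8753.
Macaulay duration = Σ(t·PV) / P = 381.5637 / 90.8753 = 4.19876 years.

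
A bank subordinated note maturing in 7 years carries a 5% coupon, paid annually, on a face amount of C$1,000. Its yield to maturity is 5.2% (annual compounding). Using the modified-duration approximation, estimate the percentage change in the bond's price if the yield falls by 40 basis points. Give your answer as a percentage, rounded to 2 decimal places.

Periodic yield y = 0.052. Modified duration first:
  t   CF        PV=CF/(1+0.052)^t    t·PV
  1        50.00        47.5285        47.5285
  2        50.00        45.1792        90.3584
  3        50.00        42.9460       128.8380
  4        50.00        40.8232       163.2928
  5        50.00        38.8053       194.0266
  6        50.00        36.8872       221.3231
  7     1,050.00       736.3412     5,154.3886
  Σ                    988.5107     5,999.7561
P = 988.5107; D_Mac = 6.06949 yrs; D_mod = 6.06949/(1+0.052) = 5.76948 yrs.
ΔP/P ≈ -D_mod · Δy = -5.76948 × (-0.004) = +0.023078 = +2.3078%.

+2.31%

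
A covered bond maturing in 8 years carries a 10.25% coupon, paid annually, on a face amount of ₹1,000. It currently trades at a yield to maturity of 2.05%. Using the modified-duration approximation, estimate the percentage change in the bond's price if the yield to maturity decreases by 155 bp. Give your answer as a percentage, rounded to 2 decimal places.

+9.58%

Periodic yield y = 0.0205. Modified duration first:
  t   CF        PV=CF/(1+0.0205)^t    t·PV
  1       102.50       100.4410       100.4410
  2       102.50        98.4233       196.8466
  3       102.50        96.4461       289.3384
  4       102.50        94.5087       378.0348
  5       102.50        92.6102       463.0510
  6       102.50        90.7498       544.4990
  7       102.50        88.9268       622.4878
  8     1,102.50       937.2912     7,498.3294
  Σ                  1,599.3971    10,093.0279
P = 1,599.3971; D_Mac = 6.31052 yrs; D_mod = 6.31052/(1+0.0205) = 6.18375 yrs.
ΔP/P ≈ -D_mod · Δy = -6.18375 × (-0.0155) = +0.095848 = +9.5848%.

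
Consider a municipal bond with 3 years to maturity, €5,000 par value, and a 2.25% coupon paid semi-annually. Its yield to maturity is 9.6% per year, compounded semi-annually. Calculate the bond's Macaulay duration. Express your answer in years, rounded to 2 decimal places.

2.91 years

Periodic yield y = 0.048. Discount each cash flow and weight by its period:
  t   CF        PV=CF/(1+0.048)^t    t·PV
  1        56.25        53.6737        53.6737
  2        56.25        51.2153       102.4307
  3        56.25        48.8696       146.6088
  4        56.25        46.6313       186.5251
  5        56.25        44.4955       222.4775
  6     5,056.25     3,816.4611    22,898.7668
  Σ                  4,061.3465    23,610.4825
Price P = Σ PV = 4,061.3465.
Macaulay duration = Σ(t·PV) / P = 23,610.4825 / 4,061.3465 = 5.81346 half-year periods.
In years: 5.81346 / 2 = 2.90673 years.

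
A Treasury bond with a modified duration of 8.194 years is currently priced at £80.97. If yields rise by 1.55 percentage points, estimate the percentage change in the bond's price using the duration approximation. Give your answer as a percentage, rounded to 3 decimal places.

Duration approximation: ΔP/P ≈ -D_mod · Δy = -8.194 × (+0.0155) = -0.127007.
As a percentage: -12.7007%.

-12.701%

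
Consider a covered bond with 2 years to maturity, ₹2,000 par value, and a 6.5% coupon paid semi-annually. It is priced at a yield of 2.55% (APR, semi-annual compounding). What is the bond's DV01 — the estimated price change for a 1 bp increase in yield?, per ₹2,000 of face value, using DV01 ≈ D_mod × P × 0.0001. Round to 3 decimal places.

₹0.406

Periodic yield y = 0.01275.
  t   CF        PV=CF/(1+0.01275)^t    t·PV
  1        65.00        64.1817        64.1817
  2        65.00        63.3737       126.7473
  3        65.00        62.5758       187.7275
  4     2,065.00     1,962.9582     7,851.8327
  Σ                  2,153.0894     8,230.4892
P = 2,153.0894; D_Mac = 3.82264 half-year periods = 1.91132 yrs; D_mod = 1.88726 yrs.
DV01 ≈ 1.88726 × 2,153.0894 × 0.0001 = 0.406344.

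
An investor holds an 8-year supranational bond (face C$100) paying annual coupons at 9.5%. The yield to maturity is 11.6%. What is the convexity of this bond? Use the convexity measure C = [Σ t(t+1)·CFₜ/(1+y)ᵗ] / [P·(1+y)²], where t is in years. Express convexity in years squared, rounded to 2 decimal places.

With y = 0.116:
  t   CF        PV=CF/(1+0.116)^t    t·PV        t(t+1)·PV
  1         9.50         8.5125         8.5125          17.0251
  2         9.50         7.6277        15.2555          45.7664
  3         9.50         6.8349        20.5046          82.0186
  4         9.50         6.1244        24.4978         122.4889
  5         9.50         5.4879        27.4393         164.6357
  6         9.50         4.9174        29.5046         206.5322
  7         9.50         4.4063        30.8441         246.7529
  8       109.50        45.5093       364.0747       3,276.6727
  Σ                     89.4205       520.6332       4,161.8924
P = 89.4205.
Convexity = Σ t(t+1)·PV / [P·(1+y)²] = 4,161.8924 / (89.4205 × 1.245456) = 37.37018.

37.37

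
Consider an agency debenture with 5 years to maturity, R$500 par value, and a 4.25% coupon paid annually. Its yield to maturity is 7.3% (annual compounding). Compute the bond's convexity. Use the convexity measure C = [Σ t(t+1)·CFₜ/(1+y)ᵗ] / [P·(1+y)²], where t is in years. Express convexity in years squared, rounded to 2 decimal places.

23.15

With y = 0.073:
  t   CF        PV=CF/(1+0.073)^t    t·PV        t(t+1)·PV
  1        21.25        19.8043        19.8043          39.6086
  2        21.25        18.4569        36.9139         110.7416
  3        21.25        17.2012        51.6037         206.4149
  4        21.25        16.0310        64.1239         320.6196
  5       521.25       366.4776     1,832.3881      10,994.3286
  Σ                    437.9711     2,004.8339      11,671.7132
P = 437.9711.
Convexity = Σ t(t+1)·PV / [P·(1+y)²] = 11,671.7132 / (437.9711 × 1.151329) = 23.14674.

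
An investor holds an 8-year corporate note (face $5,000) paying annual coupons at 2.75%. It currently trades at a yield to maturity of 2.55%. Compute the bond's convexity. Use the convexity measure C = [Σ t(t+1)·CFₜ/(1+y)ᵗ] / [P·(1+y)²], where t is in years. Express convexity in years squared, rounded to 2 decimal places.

60.47

With y = 0.0255:
  t   CF        PV=CF/(1+0.0255)^t    t·PV        t(t+1)·PV
  1       137.50       134.0809       134.0809         268.1619
  2       137.50       130.7469       261.4938         784.4813
  3       137.50       127.4957       382.4872       1,529.9490
  4       137.50       124.3254       497.3018       2,486.5090
  5       137.50       121.2340       606.1699       3,637.0195
  6       137.50       118.2194       709.3163       4,965.2143
  7       137.50       115.2798       806.9583       6,455.6663
  8     5,137.50     4,200.1666    33,601.3328     302,411.9953
  Σ                  5,071.5488    36,999.1411     322,538.9966
P = 5,071.5488.
Convexity = Σ t(t+1)·PV / [P·(1+y)²] = 322,538.9966 / (5,071.5488 × 1.051650) = 60.47422.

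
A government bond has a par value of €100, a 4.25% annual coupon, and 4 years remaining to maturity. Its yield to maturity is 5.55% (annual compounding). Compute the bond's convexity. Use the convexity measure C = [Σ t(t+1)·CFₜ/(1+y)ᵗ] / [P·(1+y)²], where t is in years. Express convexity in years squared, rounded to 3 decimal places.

16.496

With y = 0.0555:
  t   CF        PV=CF/(1+0.0555)^t    t·PV        t(t+1)·PV
  1         4.25         4.0265         4.0265           8.0531
  2         4.25         3.8148         7.6296          22.8888
  3         4.25         3.6142        10.8427          43.3706
  4       104.25        83.9930       335.9720       1,679.8601
  Σ                     95.4486       358.4708       1,754.1726
P = 95.4486.
Convexity = Σ t(t+1)·PV / [P·(1+y)²] = 1,754.1726 / (95.4486 × 1.114080) = 16.49630.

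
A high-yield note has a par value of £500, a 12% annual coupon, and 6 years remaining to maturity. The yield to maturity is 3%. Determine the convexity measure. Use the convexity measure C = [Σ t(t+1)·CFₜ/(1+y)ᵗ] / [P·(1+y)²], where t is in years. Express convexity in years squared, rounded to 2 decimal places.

With y = 0.03:
  t   CF        PV=CF/(1+0.03)^t    t·PV        t(t+1)·PV
  1        60.00        58.2524        58.2524         116.5049
  2        60.00        56.5558       113.1115         339.3345
  3        60.00        54.9085       164.7255         658.9020
  4        60.00        53.3092       213.2369       1,066.1845
  5        60.00        51.7565       258.7826       1,552.6958
  6       560.00       468.9912     2,813.9471      19,697.6297
  Σ                    743.7736     3,622.0561      23,431.2514
P = 743.7736.
Convexity = Σ t(t+1)·PV / [P·(1+y)²] = 23,431.2514 / (743.7736 × 1.060900) = 29.69479.

29.69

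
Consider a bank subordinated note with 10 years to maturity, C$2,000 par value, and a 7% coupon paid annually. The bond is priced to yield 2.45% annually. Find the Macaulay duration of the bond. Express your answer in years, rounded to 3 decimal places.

7.937 years

Periodic yield y = 0.0245. Discount each cash flow and weight by its year:
  t   CF        PV=CF/(1+0.0245)^t    t·PV
  1       140.00       136.6520       136.6520
  2       140.00       133.3841       266.7682
  3       140.00       130.1944       390.5831
  4       140.00       127.0809       508.3235
  5       140.00       124.0418       620.2092
  6       140.00       121.0755       726.4530
  7       140.00       118.1801       827.2606
  8       140.00       115.3539       922.8313
  9       140.00       112.5953     1,013.3580
  10    2,140.00     1,679.9415    16,799.4145
  Σ                  2,798.4995    22,211.8534
Price P = Σ PV = 2,798.4995.
Macaulay duration = Σ(t·PV) / P = 22,211.8534 / 2,798.4995 = 7.93706 years.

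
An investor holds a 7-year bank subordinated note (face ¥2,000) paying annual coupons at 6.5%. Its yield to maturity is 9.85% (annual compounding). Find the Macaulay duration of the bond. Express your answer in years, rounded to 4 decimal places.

5.7170 years

Periodic yield y = 0.0985. Discount each cash flow and weight by its year:
  t   CF        PV=CF/(1+0.0985)^t    t·PV
  1       130.00       118.3432       118.3432
  2       130.00       107.7316       215.4633
  3       130.00        98.0716       294.2147
  4       130.00        89.2777       357.1109
  5       130.00        81.2724       406.3620
  6       130.00        73.9849       443.9093
  7     2,130.00     1,103.5174     7,724.6216
  Σ                  1,672.1988     9,560.0249
Price P = Σ PV = 1,672.1988.
Macaulay duration = Σ(t·PV) / P = 9,560.0249 / 1,672.1988 = 5.71704 years.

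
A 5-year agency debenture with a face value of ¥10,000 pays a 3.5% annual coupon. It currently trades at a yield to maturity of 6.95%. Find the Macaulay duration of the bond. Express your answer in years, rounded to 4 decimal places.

4.6427 years

Periodic yield y = 0.0695. Discount each cash flow and weight by its year:
  t   CF        PV=CF/(1+0.0695)^t    t·PV
  1       350.00       327.2557       327.2557
  2       350.00       305.9895       611.9789
  3       350.00       286.1052       858.3155
  4       350.00       267.5130     1,070.0520
  5    10,350.00     7,396.6728    36,983.3638
  Σ                  8,583.5361    39,850.9659
Price P = Σ PV = 8,583.5361.
Macaulay duration = Σ(t·PV) / P = 39,850.9659 / 8,583.5361 = 4.64272 years.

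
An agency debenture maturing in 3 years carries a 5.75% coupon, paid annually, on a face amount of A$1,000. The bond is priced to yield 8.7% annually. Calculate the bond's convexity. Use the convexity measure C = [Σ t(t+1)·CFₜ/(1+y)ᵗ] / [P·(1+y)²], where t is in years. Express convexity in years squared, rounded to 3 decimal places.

9.405

With y = 0.087:
  t   CF        PV=CF/(1+0.087)^t    t·PV        t(t+1)·PV
  1        57.50        52.8979        52.8979         105.7958
  2        57.50        48.6641        97.3282         291.9846
  3     1,057.50       823.3638     2,470.0913       9,880.3650
  Σ                    924.9257     2,620.3174      10,278.1454
P = 924.9257.
Convexity = Σ t(t+1)·PV / [P·(1+y)²] = 10,278.1454 / (924.9257 × 1.181569) = 9.40478.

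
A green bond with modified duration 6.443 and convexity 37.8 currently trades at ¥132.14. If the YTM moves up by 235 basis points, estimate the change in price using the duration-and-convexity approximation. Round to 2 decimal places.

Duration effect: -D_mod·Δy = -6.443 × (+0.0235) = -0.1514105
Convexity effect: ½·C·(Δy)² = 0.5 × 37.8 × (0.0235)² = +0.010437525
ΔP/P ≈ -0.1514105 + 0.010437525 = -0.140972975
ΔP ≈ 132.14 × (-0.140972975) = -18.6281689165.

-¥18.63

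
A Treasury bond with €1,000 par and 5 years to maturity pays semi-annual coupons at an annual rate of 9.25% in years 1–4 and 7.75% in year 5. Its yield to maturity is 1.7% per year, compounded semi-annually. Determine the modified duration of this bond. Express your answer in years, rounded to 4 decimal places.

Periodic yield y = 0.0085. First find Macaulay duration:
  t   CF        PV=CF/(1+0.0085)^t    t·PV
  1        46.25        45.8602        45.8602
  2        46.25        45.4737        90.9473
  3        46.25        45.0904       135.2712
  4        46.25        44.7104       178.8414
  5        46.25        44.3335       221.6676
  6        46.25        43.9599       263.7592
  7        46.25        43.5894       305.1255
  8        46.25        43.2220       345.7757
  9        38.75        35.9078       323.1700
  10    1,038.75       954.4474     9,544.4743
  Σ                  1,346.5945    11,454.8924
P = 1,346.5945; Macaulay duration = 11,454.8924 / 1,346.5945 = 8.50656 half-year periods = 4.25328 years.
Modified duration = D_Mac / (1 + y) = 4.25328 / 1.0085 = 4.21743 years.

4.2174 years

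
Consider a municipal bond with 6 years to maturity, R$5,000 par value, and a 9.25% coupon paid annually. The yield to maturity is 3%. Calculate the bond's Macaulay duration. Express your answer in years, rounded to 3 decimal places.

Periodic yield y = 0.03. Discount each cash flow and weight by its year:
  t   CF        PV=CF/(1+0.03)^t    t·PV
  1       462.50       449.0291       449.0291
  2       462.50       435.9506       871.9012
  3       462.50       423.2530     1,269.7591
  4       462.50       410.9253     1,643.7010
  5       462.50       398.9566     1,994.7828
  6     5,462.50     4,574.7578    27,448.5465
  Σ                  6,692.8723    33,677.7198
Price P = Σ PV = 6,692.8723.
Macaulay duration = Σ(t·PV) / P = 33,677.7198 / 6,692.8723 = 5.03188 years.

5.032 years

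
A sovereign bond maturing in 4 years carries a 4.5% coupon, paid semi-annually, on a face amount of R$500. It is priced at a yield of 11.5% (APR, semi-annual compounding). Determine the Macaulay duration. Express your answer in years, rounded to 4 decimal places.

Periodic yield y = 0.0575. Discount each cash flow and weight by its period:
  t   CF        PV=CF/(1+0.0575)^t    t·PV
  1        11.25        10.6383        10.6383
  2        11.25        10.0599        20.1197
  3        11.25         9.5129        28.5386
  4        11.25         8.9956        35.9825
  5        11.25         8.5065        42.5325
  6        11.25         8.0440        48.2638
  7        11.25         7.6066        53.2461
  8       511.25       326.8815     2,615.0518
  Σ                    390.2452     2,854.3733
Price P = Σ PV = 390.2452.
Macaulay duration = Σ(t·PV) / P = 2,854.3733 / 390.2452 = 7.31431 half-year periods.
In years: 7.31431 / 2 = 3.65715 years.

3.6572 years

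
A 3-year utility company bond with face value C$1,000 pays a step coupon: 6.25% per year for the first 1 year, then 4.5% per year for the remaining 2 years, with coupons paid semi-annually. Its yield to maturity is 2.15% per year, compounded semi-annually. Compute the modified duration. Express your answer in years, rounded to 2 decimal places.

2.78 years

Periodic yield y = 0.01075. First find Macaulay duration:
  t   CF        PV=CF/(1+0.01075)^t    t·PV
  1        31.25        30.9176        30.9176
  2        31.25        30.5888        61.1776
  3        22.50        21.7897        65.3691
  4        22.50        21.5580        86.2318
  5        22.50        21.3287       106.6433
  6     1,022.50       958.9607     5,753.7643
  Σ                  1,085.1435     6,104.1038
P = 1,085.1435; Macaulay duration = 6,104.1038 / 1,085.1435 = 5.62516 half-year periods = 2.81258 years.
Modified duration = D_Mac / (1 + y) = 2.81258 / 1.01075 = 2.78267 years.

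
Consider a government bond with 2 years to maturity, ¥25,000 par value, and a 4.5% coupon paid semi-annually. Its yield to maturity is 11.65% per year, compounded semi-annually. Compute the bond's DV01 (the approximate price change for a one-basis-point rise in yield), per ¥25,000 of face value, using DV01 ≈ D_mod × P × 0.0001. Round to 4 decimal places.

Periodic yield y = 0.05825.
  t   CF        PV=CF/(1+0.05825)^t    t·PV
  1       562.50       531.5379       531.5379
  2       562.50       502.2801     1,004.5602
  3       562.50       474.6327     1,423.8982
  4    25,562.50    20,382.1605    81,528.6419
  Σ                 21,890.6112    84,488.6383
P = 21,890.6112; D_Mac = 3.85958 half-year periods = 1.92979 yrs; D_mod = 1.82357 yrs.
DV01 ≈ 1.82357 × 21,890.6112 × 0.0001 = 3.991904.

¥3.9919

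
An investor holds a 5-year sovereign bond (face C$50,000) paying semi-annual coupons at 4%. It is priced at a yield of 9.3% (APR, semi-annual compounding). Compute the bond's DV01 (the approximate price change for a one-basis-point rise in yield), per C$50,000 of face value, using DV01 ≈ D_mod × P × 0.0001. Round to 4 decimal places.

Periodic yield y = 0.0465.
  t   CF        PV=CF/(1+0.0465)^t    t·PV
  1     1,000.00       955.5662       955.5662
  2     1,000.00       913.1067     1,826.2134
  3     1,000.00       872.5339     2,617.6017
  4     1,000.00       833.7639     3,335.0555
  5     1,000.00       796.7165     3,983.5827
  6     1,000.00       761.3154     4,567.8923
  7     1,000.00       727.4872     5,092.4106
  8     1,000.00       695.1622     5,561.2975
  9     1,000.00       664.2735     5,978.4612
  10   51,000.00    32,372.6200   323,726.2000
  Σ                 39,592.5454   357,644.2809
P = 39,592.5454; D_Mac = 9.03312 half-year periods = 4.51656 yrs; D_mod = 4.31587 yrs.
DV01 ≈ 4.31587 × 39,592.5454 × 0.0001 = 17.087639.

C$17.0876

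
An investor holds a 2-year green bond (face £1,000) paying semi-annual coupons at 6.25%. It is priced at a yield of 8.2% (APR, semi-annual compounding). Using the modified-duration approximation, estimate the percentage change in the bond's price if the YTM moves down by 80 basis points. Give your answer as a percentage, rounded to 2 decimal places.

+1.47%

Periodic yield y = 0.041. Modified duration first:
  t   CF        PV=CF/(1+0.041)^t    t·PV
  1        31.25        30.0192        30.0192
  2        31.25        28.8369        57.6738
  3        31.25        27.7012        83.1035
  4     1,031.25       878.1345     3,512.5380
  Σ                    964.6918     3,683.3345
P = 964.6918; D_Mac = 3.81815 half-year periods = 1.90907 yrs; D_mod = 1.90907/(1+0.041) = 1.83388 yrs.
ΔP/P ≈ -D_mod · Δy = -1.83388 × (-0.008) = +0.014671 = +1.4671%.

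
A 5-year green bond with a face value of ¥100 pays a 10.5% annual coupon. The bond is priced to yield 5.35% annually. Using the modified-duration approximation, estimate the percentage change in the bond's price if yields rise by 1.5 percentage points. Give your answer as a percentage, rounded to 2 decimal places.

-6.01%

Periodic yield y = 0.0535. Modified duration first:
  t   CF        PV=CF/(1+0.0535)^t    t·PV
  1        10.50         9.9668         9.9668
  2        10.50         9.4606        18.9213
  3        10.50         8.9802        26.9406
  4        10.50         8.5242        34.0966
  5       110.50        85.1510       425.7548
  Σ                    122.0827       515.6801
P = 122.0827; D_Mac = 4.22402 yrs; D_mod = 4.22402/(1+0.0535) = 4.00951 yrs.
ΔP/P ≈ -D_mod · Δy = -4.00951 × (+0.015) = -0.060143 = -6.0143%.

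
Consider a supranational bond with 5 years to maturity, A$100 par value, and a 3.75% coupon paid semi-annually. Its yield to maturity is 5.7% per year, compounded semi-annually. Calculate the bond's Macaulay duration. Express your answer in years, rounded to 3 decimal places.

Periodic yield y = 0.0285. Discount each cash flow and weight by its period:
  t   CF        PV=CF/(1+0.0285)^t    t·PV
  1        1.875         1.8230         1.8230
  2        1.875         1.7725         3.5451
  3        1.875         1.7234         5.1702
  4        1.875         1.6757         6.7026
  5        1.875         1.6292         8.1461
  6        1.875         1.5841         9.5044
  7        1.875         1.5402        10.7813
  8        1.875         1.4975        11.9800
  9        1.875         1.4560        13.1040
  10     101.875        76.9174       769.1741
  Σ                     91.6190       839.9309
Price P = Σ PV = 91.6190.
Macaulay duration = Σ(t·PV) / P = 839.9309 / 91.6190 = 9.16765 half-year periods.
In years: 9.16765 / 2 = 4.58382 years.

4.584 years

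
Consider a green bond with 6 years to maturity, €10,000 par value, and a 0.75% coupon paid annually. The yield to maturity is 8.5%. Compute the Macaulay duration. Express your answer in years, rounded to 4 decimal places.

5.8556 years

Periodic yield y = 0.085. Discount each cash flow and weight by its year:
  t   CF        PV=CF/(1+0.085)^t    t·PV
  1        75.00        69.1244        69.1244
  2        75.00        63.7091       127.4183
  3        75.00        58.7181       176.1543
  4        75.00        54.1181       216.4723
  5        75.00        49.8784       249.3920
  6    10,075.00     6,175.4218    37,052.5307
  Σ                  6,470.9699    37,891.0921
Price P = Σ PV = 6,470.9699.
Macaulay duration = Σ(t·PV) / P = 37,891.0921 / 6,470.9699 = 5.85555 years.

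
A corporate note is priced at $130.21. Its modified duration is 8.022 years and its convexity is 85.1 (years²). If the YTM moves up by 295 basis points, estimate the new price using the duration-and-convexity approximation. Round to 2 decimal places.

Duration effect: -D_mod·Δy = -8.022 × (+0.0295) = -0.236649
Convexity effect: ½·C·(Δy)² = 0.5 × 85.1 × (0.0295)² = +0.0370291375
ΔP/P ≈ -0.236649 + 0.0370291375 = -0.1996198625
New price ≈ 130.21 × (1 - 0.1996198625) = 104.217497703875.

$104.22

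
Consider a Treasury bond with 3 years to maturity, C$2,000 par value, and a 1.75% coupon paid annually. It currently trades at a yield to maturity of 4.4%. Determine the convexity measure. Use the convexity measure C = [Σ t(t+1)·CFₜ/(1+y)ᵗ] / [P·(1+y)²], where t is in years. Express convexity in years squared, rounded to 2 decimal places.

With y = 0.044:
  t   CF        PV=CF/(1+0.044)^t    t·PV        t(t+1)·PV
  1        35.00        33.5249        33.5249          67.0498
  2        35.00        32.1120        64.2240         192.6719
  3     2,035.00     1,788.3928     5,365.1785      21,460.7138
  Σ                  1,854.0297     5,462.9273      21,720.4355
P = 1,854.0297.
Convexity = Σ t(t+1)·PV / [P·(1+y)²] = 21,720.4355 / (1,854.0297 × 1.089936) = 10.74857.

10.75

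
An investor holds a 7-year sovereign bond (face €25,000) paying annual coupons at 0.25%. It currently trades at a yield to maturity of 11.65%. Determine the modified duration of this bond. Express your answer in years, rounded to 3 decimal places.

Periodic yield y = 0.1165. First find Macaulay duration:
  t   CF        PV=CF/(1+0.1165)^t    t·PV
  1        62.50        55.9785        55.9785
  2        62.50        50.1375       100.2750
  3        62.50        44.9059       134.7178
  4        62.50        40.2203       160.8811
  5        62.50        36.0235       180.1177
  6        62.50        32.2647       193.5882
  7    25,062.50    11,588.1284    81,116.8987
  Σ                 11,847.6588    81,942.4570
P = 11,847.6588; Macaulay duration = 81,942.4570 / 11,847.6588 = 6.91634 years.
Modified duration = D_Mac / (1 + y) = 6.91634 / 1.1165 = 6.19466 years.

6.195 years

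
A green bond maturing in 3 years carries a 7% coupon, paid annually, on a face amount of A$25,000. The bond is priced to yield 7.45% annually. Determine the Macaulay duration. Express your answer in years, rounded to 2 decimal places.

2.81 years

Periodic yield y = 0.0745. Discount each cash flow and weight by its year:
  t   CF        PV=CF/(1+0.0745)^t    t·PV
  1     1,750.00     1,628.6645     1,628.6645
  2     1,750.00     1,515.7417     3,031.4835
  3    26,750.00    21,562.7688    64,688.3065
  Σ                 24,707.1751    69,348.4544
Price P = Σ PV = 24,707.1751.
Macaulay duration = Σ(t·PV) / P = 69,348.4544 / 24,707.1751 = 2.80681 years.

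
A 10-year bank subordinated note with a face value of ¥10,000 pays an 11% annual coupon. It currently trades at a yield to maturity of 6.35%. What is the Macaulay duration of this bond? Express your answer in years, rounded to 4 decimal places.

Periodic yield y = 0.0635. Discount each cash flow and weight by its year:
  t   CF        PV=CF/(1+0.0635)^t    t·PV
  1     1,100.00     1,034.3206     1,034.3206
  2     1,100.00       972.5629     1,945.1258
  3     1,100.00       914.4926     2,743.4778
  4     1,100.00       859.8896     3,439.5585
  5     1,100.00       808.5469     4,042.7345
  6     1,100.00       760.2698     4,561.6186
  7     1,100.00       714.8752     5,004.1263
  8     1,100.00       672.1911     5,377.5285
  9     1,100.00       632.0555     5,688.4998
  10   11,100.00     5,997.1932    59,971.9315
  Σ                 13,366.3974    93,808.9220
Price P = Σ PV = 13,366.3974.
Macaulay duration = Σ(t·PV) / P = 93,808.9220 / 13,366.3974 = 7.01827 years.

7.0183 years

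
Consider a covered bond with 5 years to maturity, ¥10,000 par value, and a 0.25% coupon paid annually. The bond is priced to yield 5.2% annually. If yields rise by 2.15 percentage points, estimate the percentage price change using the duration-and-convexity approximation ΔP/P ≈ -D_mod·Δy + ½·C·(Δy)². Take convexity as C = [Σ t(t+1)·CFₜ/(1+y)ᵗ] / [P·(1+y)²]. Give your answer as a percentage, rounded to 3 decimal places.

With y = 0.052:
  t   CF        PV=CF/(1+0.052)^t    t·PV        t(t+1)·PV
  1        25.00        23.7643        23.7643          47.5285
  2        25.00        22.5896        45.1792         135.5376
  3        25.00        21.4730        64.4190         257.6760
  4        25.00        20.4116        81.6464         408.2320
  5    10,025.00     7,780.4673    38,902.3365     233,414.0192
  Σ                  7,868.7058    39,117.3454     234,262.9934
P = 7,868.7058; D_Mac = 4.97126 yrs; D_mod = 4.72553 yrs; C = 26.90103.
Duration effect: -4.72553 × (+0.0215) = -0.101599
Convexity effect: 0.5 × 26.90103 × (0.0215)² = +0.0062175
ΔP/P ≈ -0.101599 + 0.0062175 = -0.095381 = -9.5381%.

-9.538%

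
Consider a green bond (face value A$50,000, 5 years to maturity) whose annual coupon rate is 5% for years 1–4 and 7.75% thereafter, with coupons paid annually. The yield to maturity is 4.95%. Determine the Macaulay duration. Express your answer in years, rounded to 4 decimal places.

4.5561 years

Periodic yield y = 0.0495. Discount each cash flow and weight by its year:
  t   CF        PV=CF/(1+0.0495)^t    t·PV
  1     2,500.00     2,382.0867     2,382.0867
  2     2,500.00     2,269.7348     4,539.4697
  3     2,500.00     2,162.6821     6,488.0462
  4     2,500.00     2,060.6785     8,242.7139
  5    53,875.00    42,313.1218   211,565.6092
  Σ                 51,188.3039   233,217.9258
Price P = Σ PV = 51,188.3039.
Macaulay duration = Σ(t·PV) / P = 233,217.9258 / 51,188.3039 = 4.55608 years.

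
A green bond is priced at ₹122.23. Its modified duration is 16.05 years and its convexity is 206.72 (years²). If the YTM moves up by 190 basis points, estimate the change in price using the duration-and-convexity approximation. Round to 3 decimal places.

Duration effect: -D_mod·Δy = -16.05 × (+0.019) = -0.304950
Convexity effect: ½·C·(Δy)² = 0.5 × 206.72 × (0.019)² = +0.03731296
ΔP/P ≈ -0.304950 + 0.03731296 = -0.26763704
ΔP ≈ 122.23 × (-0.26763704) = -32.7132753992.

-₹32.713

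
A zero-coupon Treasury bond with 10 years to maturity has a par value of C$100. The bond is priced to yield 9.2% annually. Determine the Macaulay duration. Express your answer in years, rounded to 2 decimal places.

A zero-coupon bond has a single cash flow at maturity, so its Macaulay duration equals its maturity: 10 years.

10.00 years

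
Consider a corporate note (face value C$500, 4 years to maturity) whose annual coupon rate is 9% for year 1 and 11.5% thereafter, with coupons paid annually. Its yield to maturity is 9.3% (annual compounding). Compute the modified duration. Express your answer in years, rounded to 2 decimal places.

3.20 years

Periodic yield y = 0.093. First find Macaulay duration:
  t   CF        PV=CF/(1+0.093)^t    t·PV
  1        45.00        41.1711        41.1711
  2        57.50        48.1313        96.2626
  3        57.50        44.0359       132.1078
  4       557.50       390.6288     1,562.5151
  Σ                    523.9671     1,832.0566
P = 523.9671; Macaulay duration = 1,832.0566 / 523.9671 = 3.49651 years.
Modified duration = D_Mac / (1 + y) = 3.49651 / 1.093 = 3.19900 years.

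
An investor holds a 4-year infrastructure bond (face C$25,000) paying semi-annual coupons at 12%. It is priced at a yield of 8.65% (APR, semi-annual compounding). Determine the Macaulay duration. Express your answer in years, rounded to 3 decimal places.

3.333 years

Periodic yield y = 0.04325. Discount each cash flow and weight by its period:
  t   CF        PV=CF/(1+0.04325)^t    t·PV
  1     1,500.00     1,437.8145     1,437.8145
  2     1,500.00     1,378.2071     2,756.4141
  3     1,500.00     1,321.0708     3,963.2123
  4     1,500.00     1,266.3031     5,065.2126
  5     1,500.00     1,213.8060     6,069.0302
  6     1,500.00     1,163.4853     6,980.9118
  7     1,500.00     1,115.2507     7,806.7549
  8    26,500.00    18,885.9453   151,087.5622
  Σ                 27,781.8828   185,166.9125
Price P = Σ PV = 27,781.8828.
Macaulay duration = Σ(t·PV) / P = 185,166.9125 / 27,781.8828 = 6.66502 half-year periods.
In years: 6.66502 / 2 = 3.33251 years.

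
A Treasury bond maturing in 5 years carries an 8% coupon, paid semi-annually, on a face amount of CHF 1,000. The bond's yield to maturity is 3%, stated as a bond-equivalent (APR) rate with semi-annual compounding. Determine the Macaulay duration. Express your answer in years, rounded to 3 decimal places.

4.307 years

Periodic yield y = 0.015. Discount each cash flow and weight by its period:
  t   CF        PV=CF/(1+0.015)^t    t·PV
  1        40.00        39.4089        39.4089
  2        40.00        38.8265        77.6529
  3        40.00        38.2527       114.7580
  4        40.00        37.6874       150.7495
  5        40.00        37.1304       185.6521
  6        40.00        36.5817       219.4901
  7        40.00        36.0411       252.2875
  8        40.00        35.5084       284.0676
  9        40.00        34.9837       314.8532
  10    1,040.00       896.1339     8,961.3392
  Σ                  1,230.5546    10,600.2590
Price P = Σ PV = 1,230.5546.
Macaulay duration = Σ(t·PV) / P = 10,600.2590 / 1,230.5546 = 8.61421 half-year periods.
In years: 8.61421 / 2 = 4.30711 years.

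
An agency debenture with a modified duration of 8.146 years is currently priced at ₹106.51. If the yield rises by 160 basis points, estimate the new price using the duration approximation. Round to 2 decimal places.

₹92.63

Duration approximation: ΔP/P ≈ -D_mod · Δy = -8.146 × (+0.016) = -0.130336.
New price ≈ 106.51 × (1 - 0.130336) = 92.62791264.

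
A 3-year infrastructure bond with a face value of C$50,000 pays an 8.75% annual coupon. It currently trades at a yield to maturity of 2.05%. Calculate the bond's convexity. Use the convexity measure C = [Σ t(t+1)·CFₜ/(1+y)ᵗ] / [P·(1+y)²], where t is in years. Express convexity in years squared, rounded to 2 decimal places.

10.43

With y = 0.0205:
  t   CF        PV=CF/(1+0.0205)^t    t·PV        t(t+1)·PV
  1     4,375.00     4,287.1142     4,287.1142       8,574.2283
  2     4,375.00     4,200.9938     8,401.9876      25,205.9627
  3    54,375.00    51,163.4996   153,490.4988     613,961.9953
  Σ                 59,651.6076   166,179.6006     647,742.1864
P = 59,651.6076.
Convexity = Σ t(t+1)·PV / [P·(1+y)²] = 647,742.1864 / (59,651.6076 × 1.041420) = 10.42687.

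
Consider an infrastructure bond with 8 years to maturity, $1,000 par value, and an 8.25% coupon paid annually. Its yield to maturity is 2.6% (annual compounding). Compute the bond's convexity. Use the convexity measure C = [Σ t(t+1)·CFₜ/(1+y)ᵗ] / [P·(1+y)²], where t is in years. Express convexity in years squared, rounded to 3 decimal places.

With y = 0.026:
  t   CF        PV=CF/(1+0.026)^t    t·PV        t(t+1)·PV
  1        82.50        80.4094        80.4094         160.8187
  2        82.50        78.3717       156.7434         470.2302
  3        82.50        76.3857       229.1570         916.6280
  4        82.50        74.4500       297.7999       1,488.9993
  5        82.50        72.5633       362.8166       2,176.8996
  6        82.50        70.7245       424.3469       2,970.4283
  7        82.50        68.9322       482.5257       3,860.2057
  8     1,082.50       881.5542     7,052.4336      63,471.9024
  Σ                  1,403.3909     9,086.2324      75,516.1122
P = 1,403.3909.
Convexity = Σ t(t+1)·PV / [P·(1+y)²] = 75,516.1122 / (1,403.3909 × 1.052676) = 51.11710.

51.117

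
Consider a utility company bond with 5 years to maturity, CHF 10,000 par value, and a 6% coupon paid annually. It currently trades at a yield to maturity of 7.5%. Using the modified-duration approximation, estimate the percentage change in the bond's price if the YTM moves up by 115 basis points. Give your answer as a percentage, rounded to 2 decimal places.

Periodic yield y = 0.075. Modified duration first:
  t   CF        PV=CF/(1+0.075)^t    t·PV
  1       600.00       558.1395       558.1395
  2       600.00       519.1996     1,038.3991
  3       600.00       482.9763     1,448.9290
  4       600.00       449.2803     1,797.1213
  5    10,600.00     7,383.5215    36,917.6075
  Σ                  9,393.1173    41,760.1965
P = 9,393.1173; D_Mac = 4.44583 yrs; D_mod = 4.44583/(1+0.075) = 4.13566 yrs.
ΔP/P ≈ -D_mod · Δy = -4.13566 × (+0.0115) = -0.047560 = -4.7560%.

-4.76%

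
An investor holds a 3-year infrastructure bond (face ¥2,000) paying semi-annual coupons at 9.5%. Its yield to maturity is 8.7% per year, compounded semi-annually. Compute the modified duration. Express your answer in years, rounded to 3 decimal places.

Periodic yield y = 0.0435. First find Macaulay duration:
  t   CF        PV=CF/(1+0.0435)^t    t·PV
  1        95.00        91.0398        91.0398
  2        95.00        87.2446       174.4893
  3        95.00        83.6077       250.8231
  4        95.00        80.1224       320.4895
  5        95.00        76.7823       383.9117
  6     2,095.00     1,622.6666     9,735.9998
  Σ                  2,041.4634    10,956.7531
P = 2,041.4634; Macaulay duration = 10,956.7531 / 2,041.4634 = 5.36711 half-year periods = 2.68355 years.
Modified duration = D_Mac / (1 + y) = 2.68355 / 1.0435 = 2.57169 years.

2.572 years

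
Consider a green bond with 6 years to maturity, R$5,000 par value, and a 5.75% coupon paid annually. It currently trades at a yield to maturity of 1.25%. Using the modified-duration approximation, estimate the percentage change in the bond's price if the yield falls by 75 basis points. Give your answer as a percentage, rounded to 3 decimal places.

+3.951%

Periodic yield y = 0.0125. Modified duration first:
  t   CF        PV=CF/(1+0.0125)^t    t·PV
  1       287.50       283.9506       283.9506
  2       287.50       280.4451       560.8901
  3       287.50       276.9828       830.9483
  4       287.50       273.5632     1,094.2529
  5       287.50       270.1859     1,350.9295
  6     5,287.50     4,907.7247    29,446.3479
  Σ                  6,292.8522    33,567.3194
P = 6,292.8522; D_Mac = 5.33420 yrs; D_mod = 5.33420/(1+0.0125) = 5.26834 yrs.
ΔP/P ≈ -D_mod · Δy = -5.26834 × (-0.0075) = +0.039513 = +3.9513%.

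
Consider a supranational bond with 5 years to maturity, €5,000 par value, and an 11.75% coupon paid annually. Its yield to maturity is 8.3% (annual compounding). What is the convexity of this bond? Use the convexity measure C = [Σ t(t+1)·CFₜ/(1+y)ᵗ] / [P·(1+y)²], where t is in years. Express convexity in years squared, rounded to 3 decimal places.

With y = 0.083:
  t   CF        PV=CF/(1+0.083)^t    t·PV        t(t+1)·PV
  1       587.50       542.4746       542.4746       1,084.9492
  2       587.50       500.8999     1,001.7998       3,005.3995
  3       587.50       462.5115     1,387.5344       5,550.1376
  4       587.50       427.0651     1,708.2603       8,541.3013
  5     5,587.50     3,750.3798    18,751.8991     112,511.3946
  Σ                  5,683.3309    23,391.9682     130,693.1821
P = 5,683.3309.
Convexity = Σ t(t+1)·PV / [P·(1+y)²] = 130,693.1821 / (5,683.3309 × 1.172889) = 19.60618.

19.606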